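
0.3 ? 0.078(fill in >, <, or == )>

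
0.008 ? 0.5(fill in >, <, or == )<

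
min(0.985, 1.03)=0.985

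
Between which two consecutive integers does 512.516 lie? 512 and 513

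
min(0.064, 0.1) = 0.064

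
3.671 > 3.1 True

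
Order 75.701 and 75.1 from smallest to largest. 75.1, 75.701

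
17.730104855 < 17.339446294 False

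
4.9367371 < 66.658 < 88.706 True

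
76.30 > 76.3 False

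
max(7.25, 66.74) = 66.74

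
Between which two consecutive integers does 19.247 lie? 19 and 20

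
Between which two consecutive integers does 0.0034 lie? 0 and 1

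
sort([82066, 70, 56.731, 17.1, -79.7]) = [-79.7, 17.1, 56.731, 70, 82066]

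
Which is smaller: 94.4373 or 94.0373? 94.0373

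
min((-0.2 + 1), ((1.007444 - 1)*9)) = 0.066996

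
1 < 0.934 False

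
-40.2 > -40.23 True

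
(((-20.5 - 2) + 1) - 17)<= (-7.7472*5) False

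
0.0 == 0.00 True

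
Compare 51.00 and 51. They are equal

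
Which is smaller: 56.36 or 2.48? 2.48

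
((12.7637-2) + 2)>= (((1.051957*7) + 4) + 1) True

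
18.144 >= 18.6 False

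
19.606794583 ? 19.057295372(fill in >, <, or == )>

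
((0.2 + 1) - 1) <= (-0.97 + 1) False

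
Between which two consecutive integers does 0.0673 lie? 0 and 1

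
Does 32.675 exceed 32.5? Yes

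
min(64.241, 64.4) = 64.241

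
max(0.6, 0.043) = 0.6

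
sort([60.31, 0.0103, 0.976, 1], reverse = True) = [60.31, 1, 0.976, 0.0103]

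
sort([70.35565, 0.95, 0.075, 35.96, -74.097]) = [-74.097, 0.075, 0.95, 35.96, 70.35565]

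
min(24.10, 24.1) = 24.10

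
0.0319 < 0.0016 False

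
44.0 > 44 False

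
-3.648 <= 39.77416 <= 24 False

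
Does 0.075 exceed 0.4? No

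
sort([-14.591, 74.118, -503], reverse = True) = [74.118, -14.591, -503]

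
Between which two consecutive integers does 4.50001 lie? 4 and 5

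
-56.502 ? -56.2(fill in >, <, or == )<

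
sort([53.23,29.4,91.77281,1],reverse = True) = [91.77281,53.23,29.4,1]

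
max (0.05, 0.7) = 0.7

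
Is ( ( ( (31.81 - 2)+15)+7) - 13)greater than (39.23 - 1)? Yes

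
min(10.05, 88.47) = 10.05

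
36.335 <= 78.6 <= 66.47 False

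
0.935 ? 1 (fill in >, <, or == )<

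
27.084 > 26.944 True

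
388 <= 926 True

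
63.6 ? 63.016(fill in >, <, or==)>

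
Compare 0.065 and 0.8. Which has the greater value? 0.8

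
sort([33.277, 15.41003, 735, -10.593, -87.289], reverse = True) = [735, 33.277, 15.41003, -10.593, -87.289]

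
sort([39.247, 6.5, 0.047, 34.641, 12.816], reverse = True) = [39.247, 34.641, 12.816, 6.5, 0.047]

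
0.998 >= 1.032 False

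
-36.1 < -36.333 False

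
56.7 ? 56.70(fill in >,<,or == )==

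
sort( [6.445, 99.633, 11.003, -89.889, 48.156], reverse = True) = [99.633, 48.156, 11.003, 6.445, -89.889]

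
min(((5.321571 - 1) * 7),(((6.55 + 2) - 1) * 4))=30.2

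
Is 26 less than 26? No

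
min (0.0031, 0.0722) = 0.0031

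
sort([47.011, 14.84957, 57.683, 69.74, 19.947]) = [14.84957, 19.947, 47.011, 57.683, 69.74]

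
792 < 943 True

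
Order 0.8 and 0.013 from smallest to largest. 0.013, 0.8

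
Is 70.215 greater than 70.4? No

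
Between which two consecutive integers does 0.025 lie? 0 and 1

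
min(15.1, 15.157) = 15.1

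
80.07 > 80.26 False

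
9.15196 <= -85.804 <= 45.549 False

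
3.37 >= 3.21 True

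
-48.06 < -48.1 False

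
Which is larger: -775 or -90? -90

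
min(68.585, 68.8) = 68.585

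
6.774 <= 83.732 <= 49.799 False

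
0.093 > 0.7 False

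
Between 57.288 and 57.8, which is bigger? 57.8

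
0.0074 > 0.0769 False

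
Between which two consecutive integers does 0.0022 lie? 0 and 1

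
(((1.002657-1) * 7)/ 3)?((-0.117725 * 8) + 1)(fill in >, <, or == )<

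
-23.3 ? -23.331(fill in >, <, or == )>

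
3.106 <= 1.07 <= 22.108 False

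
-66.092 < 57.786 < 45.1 False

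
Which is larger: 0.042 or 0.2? 0.2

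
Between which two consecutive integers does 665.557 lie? 665 and 666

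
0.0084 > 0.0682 False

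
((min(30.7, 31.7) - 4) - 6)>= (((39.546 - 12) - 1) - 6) True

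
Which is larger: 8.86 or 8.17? 8.86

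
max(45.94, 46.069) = 46.069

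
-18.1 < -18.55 False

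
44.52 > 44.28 True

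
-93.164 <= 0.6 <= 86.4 True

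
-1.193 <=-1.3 False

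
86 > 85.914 True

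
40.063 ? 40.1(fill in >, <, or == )<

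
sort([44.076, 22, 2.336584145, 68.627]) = [2.336584145, 22, 44.076, 68.627]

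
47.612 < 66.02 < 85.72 True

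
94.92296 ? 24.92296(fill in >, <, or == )>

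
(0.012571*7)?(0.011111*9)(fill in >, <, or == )<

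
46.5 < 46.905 True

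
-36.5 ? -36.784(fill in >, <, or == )>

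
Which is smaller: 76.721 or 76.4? 76.4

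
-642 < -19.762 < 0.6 True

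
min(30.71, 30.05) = 30.05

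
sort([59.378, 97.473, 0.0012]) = [0.0012, 59.378, 97.473]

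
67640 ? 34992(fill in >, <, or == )>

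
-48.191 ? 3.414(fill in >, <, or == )<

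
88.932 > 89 False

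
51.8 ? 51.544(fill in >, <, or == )>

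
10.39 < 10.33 False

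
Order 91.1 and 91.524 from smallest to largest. 91.1, 91.524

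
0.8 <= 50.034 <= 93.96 True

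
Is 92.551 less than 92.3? No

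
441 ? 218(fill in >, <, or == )>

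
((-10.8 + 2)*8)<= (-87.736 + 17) False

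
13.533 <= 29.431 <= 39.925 True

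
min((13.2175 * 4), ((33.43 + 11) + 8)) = 52.43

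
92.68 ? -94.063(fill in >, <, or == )>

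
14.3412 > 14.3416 False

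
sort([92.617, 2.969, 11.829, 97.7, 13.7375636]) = [2.969, 11.829, 13.7375636, 92.617, 97.7]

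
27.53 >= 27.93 False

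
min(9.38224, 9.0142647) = 9.0142647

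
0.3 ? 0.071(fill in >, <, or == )>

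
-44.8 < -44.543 True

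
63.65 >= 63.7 False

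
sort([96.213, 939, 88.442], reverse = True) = [939, 96.213, 88.442]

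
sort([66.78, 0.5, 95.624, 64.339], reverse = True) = [95.624, 66.78, 64.339, 0.5]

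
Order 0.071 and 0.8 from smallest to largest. 0.071, 0.8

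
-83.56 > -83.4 False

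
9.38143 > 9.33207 True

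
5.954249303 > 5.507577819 True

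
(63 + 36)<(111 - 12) False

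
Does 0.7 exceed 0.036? Yes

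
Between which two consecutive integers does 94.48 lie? 94 and 95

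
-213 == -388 False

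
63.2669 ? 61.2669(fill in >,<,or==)>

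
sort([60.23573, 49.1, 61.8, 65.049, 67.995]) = [49.1, 60.23573, 61.8, 65.049, 67.995]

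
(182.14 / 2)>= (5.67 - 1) True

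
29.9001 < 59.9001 True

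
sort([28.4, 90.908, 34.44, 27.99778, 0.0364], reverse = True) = [90.908, 34.44, 28.4, 27.99778, 0.0364]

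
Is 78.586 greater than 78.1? Yes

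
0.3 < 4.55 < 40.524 True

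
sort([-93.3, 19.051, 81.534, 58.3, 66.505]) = [-93.3, 19.051, 58.3, 66.505, 81.534]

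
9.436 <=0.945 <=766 False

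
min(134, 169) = 134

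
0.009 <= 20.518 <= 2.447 False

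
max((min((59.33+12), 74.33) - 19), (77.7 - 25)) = 52.7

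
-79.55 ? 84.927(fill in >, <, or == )<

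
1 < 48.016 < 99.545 True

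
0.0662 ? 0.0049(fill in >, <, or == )>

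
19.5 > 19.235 True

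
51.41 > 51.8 False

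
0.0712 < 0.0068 False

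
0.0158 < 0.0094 False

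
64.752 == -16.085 False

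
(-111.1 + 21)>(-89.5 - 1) True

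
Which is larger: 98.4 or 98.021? 98.4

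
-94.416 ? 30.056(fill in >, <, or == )<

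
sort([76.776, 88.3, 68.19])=[68.19, 76.776, 88.3]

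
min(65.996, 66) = 65.996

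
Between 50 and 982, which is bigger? 982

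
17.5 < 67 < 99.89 True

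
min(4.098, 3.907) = 3.907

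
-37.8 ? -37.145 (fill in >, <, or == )<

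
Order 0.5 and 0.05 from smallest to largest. 0.05,0.5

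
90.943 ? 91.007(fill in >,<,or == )<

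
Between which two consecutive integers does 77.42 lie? 77 and 78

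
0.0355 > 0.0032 True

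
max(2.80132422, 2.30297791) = 2.80132422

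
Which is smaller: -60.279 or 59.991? -60.279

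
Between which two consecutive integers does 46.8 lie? 46 and 47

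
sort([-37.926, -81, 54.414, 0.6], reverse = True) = [54.414, 0.6, -37.926, -81]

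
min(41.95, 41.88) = 41.88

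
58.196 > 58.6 False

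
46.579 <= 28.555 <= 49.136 False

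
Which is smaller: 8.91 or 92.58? 8.91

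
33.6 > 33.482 True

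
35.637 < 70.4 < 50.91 False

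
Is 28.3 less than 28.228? No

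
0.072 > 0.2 False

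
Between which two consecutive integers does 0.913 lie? 0 and 1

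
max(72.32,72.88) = 72.88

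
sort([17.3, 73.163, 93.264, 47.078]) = [17.3, 47.078, 73.163, 93.264]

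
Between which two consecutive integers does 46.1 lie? 46 and 47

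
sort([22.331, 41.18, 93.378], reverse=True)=[93.378, 41.18, 22.331]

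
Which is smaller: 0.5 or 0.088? 0.088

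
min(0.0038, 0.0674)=0.0038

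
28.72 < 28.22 False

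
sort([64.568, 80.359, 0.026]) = [0.026, 64.568, 80.359]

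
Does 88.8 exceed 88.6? Yes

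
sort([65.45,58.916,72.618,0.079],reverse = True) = [72.618,65.45,58.916,0.079]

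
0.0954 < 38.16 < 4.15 False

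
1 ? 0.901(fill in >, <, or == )>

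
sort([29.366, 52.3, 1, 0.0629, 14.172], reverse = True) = [52.3, 29.366, 14.172, 1, 0.0629]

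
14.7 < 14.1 False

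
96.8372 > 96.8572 False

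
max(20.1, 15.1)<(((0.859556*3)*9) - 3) True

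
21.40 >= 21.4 True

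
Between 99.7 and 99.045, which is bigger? 99.7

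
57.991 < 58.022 True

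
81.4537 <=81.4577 True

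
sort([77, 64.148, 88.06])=[64.148, 77, 88.06]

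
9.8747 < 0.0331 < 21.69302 False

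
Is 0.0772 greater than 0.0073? Yes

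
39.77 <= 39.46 False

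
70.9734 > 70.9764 False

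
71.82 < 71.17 False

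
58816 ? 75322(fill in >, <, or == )<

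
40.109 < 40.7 True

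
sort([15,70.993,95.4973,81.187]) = [15,70.993,81.187,95.4973]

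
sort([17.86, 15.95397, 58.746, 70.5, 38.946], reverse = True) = [70.5, 58.746, 38.946, 17.86, 15.95397]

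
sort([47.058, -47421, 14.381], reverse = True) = [47.058, 14.381, -47421]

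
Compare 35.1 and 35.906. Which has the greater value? 35.906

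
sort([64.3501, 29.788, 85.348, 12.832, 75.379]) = [12.832, 29.788, 64.3501, 75.379, 85.348]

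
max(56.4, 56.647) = 56.647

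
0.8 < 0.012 False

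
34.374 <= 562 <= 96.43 False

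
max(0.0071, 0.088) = 0.088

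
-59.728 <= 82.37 True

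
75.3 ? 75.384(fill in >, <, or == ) <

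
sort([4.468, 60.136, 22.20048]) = [4.468, 22.20048, 60.136]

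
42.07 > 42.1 False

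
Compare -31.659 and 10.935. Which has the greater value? 10.935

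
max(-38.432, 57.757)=57.757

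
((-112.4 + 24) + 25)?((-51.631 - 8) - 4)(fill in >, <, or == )>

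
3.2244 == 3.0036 False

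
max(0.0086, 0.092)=0.092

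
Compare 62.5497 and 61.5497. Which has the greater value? 62.5497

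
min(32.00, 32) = 32.00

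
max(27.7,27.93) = 27.93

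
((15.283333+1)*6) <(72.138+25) False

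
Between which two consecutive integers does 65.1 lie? 65 and 66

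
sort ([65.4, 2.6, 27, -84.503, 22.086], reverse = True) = [65.4, 27, 22.086, 2.6, -84.503]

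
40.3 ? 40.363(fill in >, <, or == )<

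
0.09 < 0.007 False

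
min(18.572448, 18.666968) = 18.572448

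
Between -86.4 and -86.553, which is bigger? -86.4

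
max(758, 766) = 766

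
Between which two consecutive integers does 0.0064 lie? 0 and 1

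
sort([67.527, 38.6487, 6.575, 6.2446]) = [6.2446, 6.575, 38.6487, 67.527]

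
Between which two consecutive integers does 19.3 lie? 19 and 20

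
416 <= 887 True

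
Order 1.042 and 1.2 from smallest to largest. 1.042, 1.2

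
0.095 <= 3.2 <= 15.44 True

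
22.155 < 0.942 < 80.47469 False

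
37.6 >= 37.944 False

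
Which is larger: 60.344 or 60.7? 60.7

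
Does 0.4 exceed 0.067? Yes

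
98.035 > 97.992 True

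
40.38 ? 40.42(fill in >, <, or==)<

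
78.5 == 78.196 False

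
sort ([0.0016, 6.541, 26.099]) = [0.0016, 6.541, 26.099]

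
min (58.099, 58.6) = 58.099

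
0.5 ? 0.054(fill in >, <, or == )>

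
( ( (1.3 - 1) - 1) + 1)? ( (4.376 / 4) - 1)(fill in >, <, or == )>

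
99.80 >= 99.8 True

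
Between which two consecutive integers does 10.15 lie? 10 and 11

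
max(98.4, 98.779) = 98.779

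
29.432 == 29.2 False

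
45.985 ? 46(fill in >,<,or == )<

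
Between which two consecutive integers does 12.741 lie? 12 and 13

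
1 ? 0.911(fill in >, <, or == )>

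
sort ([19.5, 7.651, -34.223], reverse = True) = [19.5, 7.651, -34.223]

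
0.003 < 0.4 True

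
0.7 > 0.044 True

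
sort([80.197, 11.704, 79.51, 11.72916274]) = [11.704, 11.72916274, 79.51, 80.197]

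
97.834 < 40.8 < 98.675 False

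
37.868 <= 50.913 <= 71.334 True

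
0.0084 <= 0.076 True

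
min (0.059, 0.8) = 0.059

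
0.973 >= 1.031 False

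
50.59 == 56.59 False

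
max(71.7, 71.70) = 71.70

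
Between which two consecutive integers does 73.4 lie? 73 and 74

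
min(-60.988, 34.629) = -60.988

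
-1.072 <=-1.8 False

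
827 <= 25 False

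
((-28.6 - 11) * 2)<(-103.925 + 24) False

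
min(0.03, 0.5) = 0.03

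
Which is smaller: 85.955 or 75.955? 75.955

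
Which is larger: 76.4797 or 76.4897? 76.4897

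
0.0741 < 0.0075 False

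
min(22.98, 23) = 22.98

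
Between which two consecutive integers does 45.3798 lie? 45 and 46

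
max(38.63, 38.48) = 38.63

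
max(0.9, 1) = 1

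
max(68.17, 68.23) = 68.23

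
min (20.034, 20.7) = 20.034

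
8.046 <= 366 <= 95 False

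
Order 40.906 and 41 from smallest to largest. 40.906,41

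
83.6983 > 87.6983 False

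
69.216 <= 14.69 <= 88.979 False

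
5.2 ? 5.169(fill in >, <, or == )>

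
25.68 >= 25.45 True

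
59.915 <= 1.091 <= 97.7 False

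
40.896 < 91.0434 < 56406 True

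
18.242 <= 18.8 True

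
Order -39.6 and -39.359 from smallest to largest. -39.6, -39.359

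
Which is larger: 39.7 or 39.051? 39.7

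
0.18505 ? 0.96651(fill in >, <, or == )<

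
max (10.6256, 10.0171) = 10.6256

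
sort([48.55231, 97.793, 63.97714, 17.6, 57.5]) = [17.6, 48.55231, 57.5, 63.97714, 97.793]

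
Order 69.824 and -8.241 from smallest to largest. -8.241, 69.824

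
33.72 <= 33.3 False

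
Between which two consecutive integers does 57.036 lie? 57 and 58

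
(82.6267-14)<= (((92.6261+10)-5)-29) False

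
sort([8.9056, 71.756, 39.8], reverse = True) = [71.756, 39.8, 8.9056]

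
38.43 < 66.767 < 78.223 True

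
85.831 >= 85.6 True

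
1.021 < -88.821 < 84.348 False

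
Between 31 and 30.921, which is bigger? 31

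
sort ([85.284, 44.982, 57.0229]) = [44.982, 57.0229, 85.284]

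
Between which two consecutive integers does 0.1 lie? 0 and 1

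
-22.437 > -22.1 False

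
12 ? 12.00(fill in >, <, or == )==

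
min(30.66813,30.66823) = 30.66813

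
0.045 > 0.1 False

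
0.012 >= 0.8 False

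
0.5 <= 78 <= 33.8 False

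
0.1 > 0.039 True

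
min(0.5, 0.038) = 0.038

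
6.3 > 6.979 False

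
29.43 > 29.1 True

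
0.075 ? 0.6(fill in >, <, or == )<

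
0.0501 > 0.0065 True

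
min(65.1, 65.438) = 65.1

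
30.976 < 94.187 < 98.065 True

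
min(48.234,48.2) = 48.2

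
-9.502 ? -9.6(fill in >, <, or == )>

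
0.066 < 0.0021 False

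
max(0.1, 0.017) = 0.1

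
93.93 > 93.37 True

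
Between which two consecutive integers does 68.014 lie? 68 and 69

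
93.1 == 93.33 False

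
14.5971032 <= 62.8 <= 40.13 False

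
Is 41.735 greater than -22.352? Yes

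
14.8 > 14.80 False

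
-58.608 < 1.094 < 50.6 True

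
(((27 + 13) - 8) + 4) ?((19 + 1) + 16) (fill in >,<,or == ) ==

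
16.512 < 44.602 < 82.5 True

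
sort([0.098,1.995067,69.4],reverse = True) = [69.4,1.995067,0.098]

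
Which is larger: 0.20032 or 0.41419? 0.41419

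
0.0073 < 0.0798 True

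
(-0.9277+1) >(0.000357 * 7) True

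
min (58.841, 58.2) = 58.2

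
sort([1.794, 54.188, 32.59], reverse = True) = [54.188, 32.59, 1.794]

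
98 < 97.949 False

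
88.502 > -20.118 True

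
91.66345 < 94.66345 True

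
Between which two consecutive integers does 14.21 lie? 14 and 15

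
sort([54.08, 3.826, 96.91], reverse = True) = [96.91, 54.08, 3.826]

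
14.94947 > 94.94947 False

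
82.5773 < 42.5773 False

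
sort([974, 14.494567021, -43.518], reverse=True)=[974, 14.494567021, -43.518]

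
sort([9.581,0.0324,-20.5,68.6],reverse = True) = [68.6,9.581,0.0324,-20.5]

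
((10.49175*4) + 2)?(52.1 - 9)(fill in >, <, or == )>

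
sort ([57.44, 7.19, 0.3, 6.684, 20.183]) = [0.3, 6.684, 7.19, 20.183, 57.44]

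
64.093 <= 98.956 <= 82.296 False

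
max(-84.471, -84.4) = -84.4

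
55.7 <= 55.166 False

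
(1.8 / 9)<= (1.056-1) False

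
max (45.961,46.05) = 46.05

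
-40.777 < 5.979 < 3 False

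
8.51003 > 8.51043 False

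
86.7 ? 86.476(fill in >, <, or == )>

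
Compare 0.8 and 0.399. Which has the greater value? 0.8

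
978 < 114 False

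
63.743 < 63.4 False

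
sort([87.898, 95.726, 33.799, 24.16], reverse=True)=[95.726, 87.898, 33.799, 24.16]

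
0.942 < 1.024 True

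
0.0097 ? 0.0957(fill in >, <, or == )<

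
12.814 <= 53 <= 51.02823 False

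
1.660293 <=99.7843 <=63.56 False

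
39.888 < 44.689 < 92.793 True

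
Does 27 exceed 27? No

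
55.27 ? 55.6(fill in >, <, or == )<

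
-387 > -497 True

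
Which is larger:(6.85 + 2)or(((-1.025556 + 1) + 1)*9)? (6.85 + 2)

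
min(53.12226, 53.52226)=53.12226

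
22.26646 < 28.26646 True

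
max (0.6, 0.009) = 0.6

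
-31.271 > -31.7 True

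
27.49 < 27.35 False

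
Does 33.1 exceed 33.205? No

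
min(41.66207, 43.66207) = 41.66207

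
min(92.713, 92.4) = 92.4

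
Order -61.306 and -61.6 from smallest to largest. -61.6, -61.306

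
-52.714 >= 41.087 False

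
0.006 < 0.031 True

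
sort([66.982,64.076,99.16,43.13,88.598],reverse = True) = [99.16,88.598,66.982,64.076,43.13]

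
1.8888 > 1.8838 True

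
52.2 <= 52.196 False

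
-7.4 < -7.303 True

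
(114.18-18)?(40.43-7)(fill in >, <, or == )>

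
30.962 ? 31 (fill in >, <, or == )<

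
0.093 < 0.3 True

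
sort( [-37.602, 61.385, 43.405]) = [-37.602, 43.405, 61.385]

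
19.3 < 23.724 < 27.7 True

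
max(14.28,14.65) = 14.65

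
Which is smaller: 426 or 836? 426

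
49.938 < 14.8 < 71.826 False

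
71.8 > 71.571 True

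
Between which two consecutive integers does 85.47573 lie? 85 and 86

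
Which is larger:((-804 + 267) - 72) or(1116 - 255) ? (1116 - 255)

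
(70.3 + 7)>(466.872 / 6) False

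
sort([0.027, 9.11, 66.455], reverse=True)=[66.455, 9.11, 0.027]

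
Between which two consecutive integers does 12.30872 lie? 12 and 13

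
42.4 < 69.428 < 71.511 True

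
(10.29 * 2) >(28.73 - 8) False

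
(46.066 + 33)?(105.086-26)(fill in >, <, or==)<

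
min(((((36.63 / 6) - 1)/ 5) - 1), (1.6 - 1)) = 0.021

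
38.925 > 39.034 False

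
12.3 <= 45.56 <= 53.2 True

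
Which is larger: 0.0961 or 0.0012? 0.0961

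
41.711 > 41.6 True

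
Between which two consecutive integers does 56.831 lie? 56 and 57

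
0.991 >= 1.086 False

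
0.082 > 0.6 False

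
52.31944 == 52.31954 False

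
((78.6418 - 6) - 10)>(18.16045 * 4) False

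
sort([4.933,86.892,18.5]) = [4.933,18.5,86.892]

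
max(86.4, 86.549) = 86.549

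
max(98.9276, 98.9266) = 98.9276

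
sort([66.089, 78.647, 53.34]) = [53.34, 66.089, 78.647]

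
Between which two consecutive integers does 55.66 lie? 55 and 56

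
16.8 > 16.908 False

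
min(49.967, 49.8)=49.8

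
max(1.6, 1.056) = 1.6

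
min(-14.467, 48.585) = -14.467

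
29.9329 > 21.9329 True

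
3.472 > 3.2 True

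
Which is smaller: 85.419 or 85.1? 85.1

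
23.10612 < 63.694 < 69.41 True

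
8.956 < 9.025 True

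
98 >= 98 True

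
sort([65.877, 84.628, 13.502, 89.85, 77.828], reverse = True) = [89.85, 84.628, 77.828, 65.877, 13.502]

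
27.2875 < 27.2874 False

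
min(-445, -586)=-586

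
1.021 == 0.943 False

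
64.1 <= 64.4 True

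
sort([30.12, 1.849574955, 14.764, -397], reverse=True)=[30.12, 14.764, 1.849574955, -397]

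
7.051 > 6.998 True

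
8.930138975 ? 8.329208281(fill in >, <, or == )>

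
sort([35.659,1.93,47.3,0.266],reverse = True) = [47.3,35.659,1.93,0.266]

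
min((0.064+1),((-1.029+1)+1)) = 0.971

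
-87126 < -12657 True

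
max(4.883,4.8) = 4.883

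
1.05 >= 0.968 True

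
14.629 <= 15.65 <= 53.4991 True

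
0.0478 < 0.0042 False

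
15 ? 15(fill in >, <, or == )==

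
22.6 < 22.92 True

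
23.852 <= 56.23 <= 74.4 True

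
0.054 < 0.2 True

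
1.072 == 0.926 False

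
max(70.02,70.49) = 70.49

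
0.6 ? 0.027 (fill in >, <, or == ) >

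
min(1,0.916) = 0.916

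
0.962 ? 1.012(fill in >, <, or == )<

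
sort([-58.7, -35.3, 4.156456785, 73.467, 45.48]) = [-58.7, -35.3, 4.156456785, 45.48, 73.467]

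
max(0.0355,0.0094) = 0.0355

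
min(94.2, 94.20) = 94.2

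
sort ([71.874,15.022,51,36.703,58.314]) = [15.022,36.703,51,58.314,71.874]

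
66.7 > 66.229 True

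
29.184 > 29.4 False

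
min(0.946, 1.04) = 0.946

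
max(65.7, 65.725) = 65.725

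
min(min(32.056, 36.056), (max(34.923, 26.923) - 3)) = 31.923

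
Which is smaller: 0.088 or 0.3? 0.088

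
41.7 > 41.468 True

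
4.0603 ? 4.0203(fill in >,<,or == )>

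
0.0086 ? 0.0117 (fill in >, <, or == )<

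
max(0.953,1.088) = 1.088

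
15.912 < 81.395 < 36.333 False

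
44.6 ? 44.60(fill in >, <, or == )==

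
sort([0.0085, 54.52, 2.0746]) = [0.0085, 2.0746, 54.52]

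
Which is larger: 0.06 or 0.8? 0.8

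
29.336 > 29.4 False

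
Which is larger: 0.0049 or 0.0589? 0.0589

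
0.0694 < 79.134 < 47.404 False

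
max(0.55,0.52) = 0.55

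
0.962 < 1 True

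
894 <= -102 False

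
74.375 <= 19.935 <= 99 False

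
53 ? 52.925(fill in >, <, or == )>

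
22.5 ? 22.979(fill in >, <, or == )<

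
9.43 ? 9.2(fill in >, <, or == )>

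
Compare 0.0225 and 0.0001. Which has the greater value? 0.0225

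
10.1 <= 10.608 True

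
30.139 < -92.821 False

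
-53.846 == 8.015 False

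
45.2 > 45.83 False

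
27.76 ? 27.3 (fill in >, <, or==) >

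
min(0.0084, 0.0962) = 0.0084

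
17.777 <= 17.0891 False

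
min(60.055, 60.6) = 60.055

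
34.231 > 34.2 True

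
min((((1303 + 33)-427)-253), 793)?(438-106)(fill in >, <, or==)>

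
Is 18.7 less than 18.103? No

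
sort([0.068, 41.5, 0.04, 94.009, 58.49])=[0.04, 0.068, 41.5, 58.49, 94.009]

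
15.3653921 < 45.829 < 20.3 False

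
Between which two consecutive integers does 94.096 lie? 94 and 95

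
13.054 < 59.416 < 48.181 False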